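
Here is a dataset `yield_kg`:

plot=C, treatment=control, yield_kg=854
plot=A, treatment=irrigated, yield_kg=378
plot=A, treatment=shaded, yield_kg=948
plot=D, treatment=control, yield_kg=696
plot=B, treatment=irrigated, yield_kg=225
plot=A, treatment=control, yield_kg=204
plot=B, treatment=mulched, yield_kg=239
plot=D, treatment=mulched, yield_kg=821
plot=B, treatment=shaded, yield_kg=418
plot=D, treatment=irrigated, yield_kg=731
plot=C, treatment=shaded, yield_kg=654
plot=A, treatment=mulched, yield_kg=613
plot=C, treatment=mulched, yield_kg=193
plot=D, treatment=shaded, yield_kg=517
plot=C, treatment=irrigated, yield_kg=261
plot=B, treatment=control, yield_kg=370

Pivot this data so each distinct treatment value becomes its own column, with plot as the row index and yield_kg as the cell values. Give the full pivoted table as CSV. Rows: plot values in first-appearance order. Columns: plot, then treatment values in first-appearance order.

Columns: plot plus the 4 distinct treatment values (control, irrigated, shaded, mulched).
For example, row C column control takes yield_kg=854 from the long row (C, control).

plot,control,irrigated,shaded,mulched
C,854,261,654,193
A,204,378,948,613
D,696,731,517,821
B,370,225,418,239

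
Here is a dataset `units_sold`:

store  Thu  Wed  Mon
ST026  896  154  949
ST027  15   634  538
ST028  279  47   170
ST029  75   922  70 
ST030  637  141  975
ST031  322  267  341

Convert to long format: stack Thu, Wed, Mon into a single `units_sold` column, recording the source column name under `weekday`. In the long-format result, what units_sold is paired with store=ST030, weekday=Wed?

Unpivoting turns each (store, wide-column) pair into one long row.
The wide cell at row ST030, column Wed holds 141, so the long row (ST030, Wed) has units_sold=141.

141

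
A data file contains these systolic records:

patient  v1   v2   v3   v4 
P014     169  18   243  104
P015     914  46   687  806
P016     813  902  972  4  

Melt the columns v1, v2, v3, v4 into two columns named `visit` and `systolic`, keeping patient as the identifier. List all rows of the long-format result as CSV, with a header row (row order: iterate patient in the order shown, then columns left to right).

Each (patient, column) pair becomes one row: 3 × 4 = 12 rows.
For example, (P014, v1) → systolic=169.

patient,visit,systolic
P014,v1,169
P014,v2,18
P014,v3,243
P014,v4,104
P015,v1,914
P015,v2,46
P015,v3,687
P015,v4,806
P016,v1,813
P016,v2,902
P016,v3,972
P016,v4,4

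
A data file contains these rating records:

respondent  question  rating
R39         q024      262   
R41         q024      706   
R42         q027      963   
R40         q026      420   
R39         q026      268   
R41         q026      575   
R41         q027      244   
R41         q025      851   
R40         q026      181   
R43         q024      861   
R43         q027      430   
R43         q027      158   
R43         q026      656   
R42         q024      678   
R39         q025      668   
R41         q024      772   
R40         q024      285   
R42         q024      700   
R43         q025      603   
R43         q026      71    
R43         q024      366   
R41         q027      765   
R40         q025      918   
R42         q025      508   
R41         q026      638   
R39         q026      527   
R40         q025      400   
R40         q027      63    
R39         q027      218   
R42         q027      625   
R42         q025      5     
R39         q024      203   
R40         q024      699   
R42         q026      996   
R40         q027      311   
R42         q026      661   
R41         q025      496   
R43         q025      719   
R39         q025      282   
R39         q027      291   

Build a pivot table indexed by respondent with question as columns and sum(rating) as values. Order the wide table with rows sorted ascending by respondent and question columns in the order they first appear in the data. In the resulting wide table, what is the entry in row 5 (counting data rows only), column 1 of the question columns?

1227

With rows sorted ascending by respondent, row 5 is respondent=R43. question columns in first-appearance order: q024, q027, q026, q025; column 1 is q024.
Long rows with respondent=R43, question=q024: 861 + 366 = 1227.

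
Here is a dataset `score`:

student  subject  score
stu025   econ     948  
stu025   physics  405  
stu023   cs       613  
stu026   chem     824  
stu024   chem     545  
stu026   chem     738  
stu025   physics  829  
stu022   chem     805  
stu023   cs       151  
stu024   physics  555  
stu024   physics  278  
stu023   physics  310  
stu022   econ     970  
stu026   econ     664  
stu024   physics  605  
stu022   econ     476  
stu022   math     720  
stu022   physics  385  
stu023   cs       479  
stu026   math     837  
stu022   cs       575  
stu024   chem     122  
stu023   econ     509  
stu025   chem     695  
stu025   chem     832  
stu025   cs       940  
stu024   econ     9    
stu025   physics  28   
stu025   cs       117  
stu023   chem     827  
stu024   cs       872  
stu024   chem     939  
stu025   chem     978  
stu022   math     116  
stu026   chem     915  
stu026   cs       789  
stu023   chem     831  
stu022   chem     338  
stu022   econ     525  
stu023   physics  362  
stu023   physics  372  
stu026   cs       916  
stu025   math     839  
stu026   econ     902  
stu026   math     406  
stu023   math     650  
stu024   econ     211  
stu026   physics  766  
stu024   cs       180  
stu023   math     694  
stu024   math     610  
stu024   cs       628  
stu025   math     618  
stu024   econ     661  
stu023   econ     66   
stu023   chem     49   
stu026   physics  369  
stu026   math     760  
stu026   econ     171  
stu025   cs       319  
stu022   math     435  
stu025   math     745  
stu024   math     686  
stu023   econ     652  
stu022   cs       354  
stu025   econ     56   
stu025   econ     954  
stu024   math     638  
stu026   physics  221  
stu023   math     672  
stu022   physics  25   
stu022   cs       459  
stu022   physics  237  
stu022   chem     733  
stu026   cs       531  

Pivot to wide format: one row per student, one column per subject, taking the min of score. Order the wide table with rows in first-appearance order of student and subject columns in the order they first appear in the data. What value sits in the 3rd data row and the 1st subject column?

171

With rows in first-appearance order of student, row 3 is student=stu026. subject columns in first-appearance order: econ, physics, cs, chem, math; column 1 is econ.
Long rows with student=stu026, subject=econ: min(664, 902, 171) = 171.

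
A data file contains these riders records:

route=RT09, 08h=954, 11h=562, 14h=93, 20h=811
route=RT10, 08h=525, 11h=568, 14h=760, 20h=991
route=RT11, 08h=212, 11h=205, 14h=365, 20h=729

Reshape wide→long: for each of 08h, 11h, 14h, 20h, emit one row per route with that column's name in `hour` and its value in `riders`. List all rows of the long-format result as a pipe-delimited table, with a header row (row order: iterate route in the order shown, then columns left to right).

| route | hour | riders |
| RT09 | 08h | 954 |
| RT09 | 11h | 562 |
| RT09 | 14h | 93 |
| RT09 | 20h | 811 |
| RT10 | 08h | 525 |
| RT10 | 11h | 568 |
| RT10 | 14h | 760 |
| RT10 | 20h | 991 |
| RT11 | 08h | 212 |
| RT11 | 11h | 205 |
| RT11 | 14h | 365 |
| RT11 | 20h | 729 |

Each (route, column) pair becomes one row: 3 × 4 = 12 rows.
For example, (RT09, 08h) → riders=954.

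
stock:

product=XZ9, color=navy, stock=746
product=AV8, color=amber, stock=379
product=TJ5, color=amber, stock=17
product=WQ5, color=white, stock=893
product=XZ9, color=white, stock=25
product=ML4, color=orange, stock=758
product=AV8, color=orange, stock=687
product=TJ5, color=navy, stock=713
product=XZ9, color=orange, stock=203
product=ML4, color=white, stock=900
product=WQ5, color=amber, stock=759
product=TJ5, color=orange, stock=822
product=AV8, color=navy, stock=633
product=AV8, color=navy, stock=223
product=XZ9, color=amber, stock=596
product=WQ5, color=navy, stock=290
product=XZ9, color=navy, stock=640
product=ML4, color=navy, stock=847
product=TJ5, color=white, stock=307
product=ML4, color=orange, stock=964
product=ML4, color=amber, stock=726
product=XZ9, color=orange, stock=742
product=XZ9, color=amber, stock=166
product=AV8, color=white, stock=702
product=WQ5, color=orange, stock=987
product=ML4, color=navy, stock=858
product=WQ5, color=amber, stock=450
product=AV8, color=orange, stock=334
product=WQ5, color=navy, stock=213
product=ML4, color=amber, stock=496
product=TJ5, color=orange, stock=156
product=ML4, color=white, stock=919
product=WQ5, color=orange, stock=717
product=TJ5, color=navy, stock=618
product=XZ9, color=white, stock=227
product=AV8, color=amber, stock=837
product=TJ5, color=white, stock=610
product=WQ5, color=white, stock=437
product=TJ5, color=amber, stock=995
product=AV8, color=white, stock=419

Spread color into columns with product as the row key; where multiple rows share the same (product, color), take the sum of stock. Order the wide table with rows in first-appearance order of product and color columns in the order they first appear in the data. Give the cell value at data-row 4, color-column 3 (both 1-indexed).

1330

With rows in first-appearance order of product, row 4 is product=WQ5. color columns in first-appearance order: navy, amber, white, orange; column 3 is white.
Long rows with product=WQ5, color=white: 893 + 437 = 1330.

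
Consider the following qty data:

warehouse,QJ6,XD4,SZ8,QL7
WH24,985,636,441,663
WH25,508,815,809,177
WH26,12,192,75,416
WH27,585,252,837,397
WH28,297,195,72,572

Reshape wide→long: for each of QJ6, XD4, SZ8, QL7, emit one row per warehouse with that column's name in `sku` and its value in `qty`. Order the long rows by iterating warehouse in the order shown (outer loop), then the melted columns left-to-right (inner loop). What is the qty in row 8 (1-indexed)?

20 rows total (5 × 4). Row 8: index ⌊(8-1)/4⌋ = 1 into warehouse → WH25; (8-1) mod 4 = 3 into the melted columns → QL7.
So row 8 is (WH25, QL7, 177); qty = 177.

177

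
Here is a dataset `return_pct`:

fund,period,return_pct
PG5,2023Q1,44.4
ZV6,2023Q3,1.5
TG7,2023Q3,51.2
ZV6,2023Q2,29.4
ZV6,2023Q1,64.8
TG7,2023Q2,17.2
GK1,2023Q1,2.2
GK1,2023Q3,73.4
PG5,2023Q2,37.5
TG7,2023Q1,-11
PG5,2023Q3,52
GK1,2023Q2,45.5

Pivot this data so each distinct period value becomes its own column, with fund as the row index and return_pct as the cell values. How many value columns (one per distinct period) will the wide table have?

3

3 distinct period values: 2023Q1, 2023Q2, 2023Q3.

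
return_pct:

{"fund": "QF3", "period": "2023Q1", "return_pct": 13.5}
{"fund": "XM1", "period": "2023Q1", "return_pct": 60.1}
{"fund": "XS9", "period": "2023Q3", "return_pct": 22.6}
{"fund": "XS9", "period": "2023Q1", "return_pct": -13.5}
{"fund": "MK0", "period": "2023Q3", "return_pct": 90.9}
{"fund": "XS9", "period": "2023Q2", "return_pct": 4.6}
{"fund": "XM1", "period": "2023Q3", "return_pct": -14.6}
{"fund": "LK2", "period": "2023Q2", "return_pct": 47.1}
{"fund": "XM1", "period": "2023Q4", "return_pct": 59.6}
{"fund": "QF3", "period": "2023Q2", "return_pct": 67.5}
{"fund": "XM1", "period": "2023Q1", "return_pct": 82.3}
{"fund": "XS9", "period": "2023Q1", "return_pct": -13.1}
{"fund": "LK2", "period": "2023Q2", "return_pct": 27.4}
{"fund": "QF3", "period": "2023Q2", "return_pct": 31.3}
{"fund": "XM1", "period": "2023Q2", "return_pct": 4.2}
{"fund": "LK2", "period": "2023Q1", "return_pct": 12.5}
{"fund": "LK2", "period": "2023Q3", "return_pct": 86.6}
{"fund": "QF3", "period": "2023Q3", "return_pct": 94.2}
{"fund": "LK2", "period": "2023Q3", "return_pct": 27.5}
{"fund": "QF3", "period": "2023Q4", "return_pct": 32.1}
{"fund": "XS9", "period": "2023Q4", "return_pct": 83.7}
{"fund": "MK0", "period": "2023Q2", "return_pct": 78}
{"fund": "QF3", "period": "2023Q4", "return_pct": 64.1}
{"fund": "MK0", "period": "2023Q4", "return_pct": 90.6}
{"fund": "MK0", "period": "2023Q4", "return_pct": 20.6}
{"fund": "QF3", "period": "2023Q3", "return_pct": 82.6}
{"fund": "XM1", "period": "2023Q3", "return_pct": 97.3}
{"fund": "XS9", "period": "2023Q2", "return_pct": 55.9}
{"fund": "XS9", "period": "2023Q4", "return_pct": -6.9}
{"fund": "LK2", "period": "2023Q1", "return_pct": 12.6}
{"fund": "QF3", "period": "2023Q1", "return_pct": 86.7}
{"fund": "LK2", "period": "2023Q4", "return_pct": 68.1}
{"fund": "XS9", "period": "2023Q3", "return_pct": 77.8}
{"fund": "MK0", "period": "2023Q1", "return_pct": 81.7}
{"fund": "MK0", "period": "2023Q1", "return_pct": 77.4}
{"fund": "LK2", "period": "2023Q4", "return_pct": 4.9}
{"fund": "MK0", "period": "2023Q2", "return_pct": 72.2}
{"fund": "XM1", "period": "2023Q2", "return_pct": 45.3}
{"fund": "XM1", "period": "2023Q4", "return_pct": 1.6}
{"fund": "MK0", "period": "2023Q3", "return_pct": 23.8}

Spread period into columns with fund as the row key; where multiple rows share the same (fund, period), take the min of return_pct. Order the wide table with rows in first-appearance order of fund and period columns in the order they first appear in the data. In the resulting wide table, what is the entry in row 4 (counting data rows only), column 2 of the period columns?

23.8

With rows in first-appearance order of fund, row 4 is fund=MK0. period columns in first-appearance order: 2023Q1, 2023Q3, 2023Q2, 2023Q4; column 2 is 2023Q3.
Long rows with fund=MK0, period=2023Q3: min(90.9, 23.8) = 23.8.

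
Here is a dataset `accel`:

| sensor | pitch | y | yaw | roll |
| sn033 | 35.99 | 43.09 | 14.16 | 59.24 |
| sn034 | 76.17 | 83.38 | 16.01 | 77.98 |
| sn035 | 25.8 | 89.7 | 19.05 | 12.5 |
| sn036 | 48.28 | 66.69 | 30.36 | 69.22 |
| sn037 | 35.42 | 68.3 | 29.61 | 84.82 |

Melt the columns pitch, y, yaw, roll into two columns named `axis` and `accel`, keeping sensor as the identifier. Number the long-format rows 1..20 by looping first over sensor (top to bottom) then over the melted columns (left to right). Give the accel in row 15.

30.36

20 rows total (5 × 4). Row 15: index ⌊(15-1)/4⌋ = 3 into sensor → sn036; (15-1) mod 4 = 2 into the melted columns → yaw.
So row 15 is (sn036, yaw, 30.36); accel = 30.36.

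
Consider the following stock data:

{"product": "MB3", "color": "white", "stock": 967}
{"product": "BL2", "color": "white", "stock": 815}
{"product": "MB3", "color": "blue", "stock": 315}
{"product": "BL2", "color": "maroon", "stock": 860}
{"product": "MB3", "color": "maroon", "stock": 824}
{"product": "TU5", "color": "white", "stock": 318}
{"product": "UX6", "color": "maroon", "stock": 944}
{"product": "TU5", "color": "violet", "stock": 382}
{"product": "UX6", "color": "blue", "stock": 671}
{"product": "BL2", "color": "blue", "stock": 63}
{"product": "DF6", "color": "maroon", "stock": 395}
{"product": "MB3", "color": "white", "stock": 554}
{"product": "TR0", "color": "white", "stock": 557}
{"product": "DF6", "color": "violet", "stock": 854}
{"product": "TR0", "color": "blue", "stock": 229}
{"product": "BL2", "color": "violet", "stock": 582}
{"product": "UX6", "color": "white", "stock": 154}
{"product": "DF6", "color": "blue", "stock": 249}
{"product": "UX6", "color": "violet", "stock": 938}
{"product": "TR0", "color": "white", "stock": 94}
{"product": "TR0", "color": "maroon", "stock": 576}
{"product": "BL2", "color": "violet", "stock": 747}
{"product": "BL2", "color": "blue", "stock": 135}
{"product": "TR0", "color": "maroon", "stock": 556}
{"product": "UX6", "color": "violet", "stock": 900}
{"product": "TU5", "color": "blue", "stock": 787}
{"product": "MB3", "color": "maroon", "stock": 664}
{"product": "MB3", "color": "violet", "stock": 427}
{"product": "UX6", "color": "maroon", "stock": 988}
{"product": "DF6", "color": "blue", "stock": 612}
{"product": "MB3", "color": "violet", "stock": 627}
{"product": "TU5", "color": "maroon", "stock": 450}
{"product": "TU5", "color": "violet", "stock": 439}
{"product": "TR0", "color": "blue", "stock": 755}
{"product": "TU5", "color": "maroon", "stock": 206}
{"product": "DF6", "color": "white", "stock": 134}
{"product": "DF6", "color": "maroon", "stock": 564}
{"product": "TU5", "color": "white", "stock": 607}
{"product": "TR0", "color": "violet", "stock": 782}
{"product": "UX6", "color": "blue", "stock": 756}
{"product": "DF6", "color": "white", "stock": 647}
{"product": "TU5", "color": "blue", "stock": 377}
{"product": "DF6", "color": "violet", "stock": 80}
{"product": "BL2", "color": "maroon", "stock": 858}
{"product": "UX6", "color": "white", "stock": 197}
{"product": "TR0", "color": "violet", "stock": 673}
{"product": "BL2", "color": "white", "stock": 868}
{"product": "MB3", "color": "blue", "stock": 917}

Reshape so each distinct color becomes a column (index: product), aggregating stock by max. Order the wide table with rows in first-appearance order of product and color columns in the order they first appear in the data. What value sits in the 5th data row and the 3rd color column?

564

With rows in first-appearance order of product, row 5 is product=DF6. color columns in first-appearance order: white, blue, maroon, violet; column 3 is maroon.
Long rows with product=DF6, color=maroon: max(395, 564) = 564.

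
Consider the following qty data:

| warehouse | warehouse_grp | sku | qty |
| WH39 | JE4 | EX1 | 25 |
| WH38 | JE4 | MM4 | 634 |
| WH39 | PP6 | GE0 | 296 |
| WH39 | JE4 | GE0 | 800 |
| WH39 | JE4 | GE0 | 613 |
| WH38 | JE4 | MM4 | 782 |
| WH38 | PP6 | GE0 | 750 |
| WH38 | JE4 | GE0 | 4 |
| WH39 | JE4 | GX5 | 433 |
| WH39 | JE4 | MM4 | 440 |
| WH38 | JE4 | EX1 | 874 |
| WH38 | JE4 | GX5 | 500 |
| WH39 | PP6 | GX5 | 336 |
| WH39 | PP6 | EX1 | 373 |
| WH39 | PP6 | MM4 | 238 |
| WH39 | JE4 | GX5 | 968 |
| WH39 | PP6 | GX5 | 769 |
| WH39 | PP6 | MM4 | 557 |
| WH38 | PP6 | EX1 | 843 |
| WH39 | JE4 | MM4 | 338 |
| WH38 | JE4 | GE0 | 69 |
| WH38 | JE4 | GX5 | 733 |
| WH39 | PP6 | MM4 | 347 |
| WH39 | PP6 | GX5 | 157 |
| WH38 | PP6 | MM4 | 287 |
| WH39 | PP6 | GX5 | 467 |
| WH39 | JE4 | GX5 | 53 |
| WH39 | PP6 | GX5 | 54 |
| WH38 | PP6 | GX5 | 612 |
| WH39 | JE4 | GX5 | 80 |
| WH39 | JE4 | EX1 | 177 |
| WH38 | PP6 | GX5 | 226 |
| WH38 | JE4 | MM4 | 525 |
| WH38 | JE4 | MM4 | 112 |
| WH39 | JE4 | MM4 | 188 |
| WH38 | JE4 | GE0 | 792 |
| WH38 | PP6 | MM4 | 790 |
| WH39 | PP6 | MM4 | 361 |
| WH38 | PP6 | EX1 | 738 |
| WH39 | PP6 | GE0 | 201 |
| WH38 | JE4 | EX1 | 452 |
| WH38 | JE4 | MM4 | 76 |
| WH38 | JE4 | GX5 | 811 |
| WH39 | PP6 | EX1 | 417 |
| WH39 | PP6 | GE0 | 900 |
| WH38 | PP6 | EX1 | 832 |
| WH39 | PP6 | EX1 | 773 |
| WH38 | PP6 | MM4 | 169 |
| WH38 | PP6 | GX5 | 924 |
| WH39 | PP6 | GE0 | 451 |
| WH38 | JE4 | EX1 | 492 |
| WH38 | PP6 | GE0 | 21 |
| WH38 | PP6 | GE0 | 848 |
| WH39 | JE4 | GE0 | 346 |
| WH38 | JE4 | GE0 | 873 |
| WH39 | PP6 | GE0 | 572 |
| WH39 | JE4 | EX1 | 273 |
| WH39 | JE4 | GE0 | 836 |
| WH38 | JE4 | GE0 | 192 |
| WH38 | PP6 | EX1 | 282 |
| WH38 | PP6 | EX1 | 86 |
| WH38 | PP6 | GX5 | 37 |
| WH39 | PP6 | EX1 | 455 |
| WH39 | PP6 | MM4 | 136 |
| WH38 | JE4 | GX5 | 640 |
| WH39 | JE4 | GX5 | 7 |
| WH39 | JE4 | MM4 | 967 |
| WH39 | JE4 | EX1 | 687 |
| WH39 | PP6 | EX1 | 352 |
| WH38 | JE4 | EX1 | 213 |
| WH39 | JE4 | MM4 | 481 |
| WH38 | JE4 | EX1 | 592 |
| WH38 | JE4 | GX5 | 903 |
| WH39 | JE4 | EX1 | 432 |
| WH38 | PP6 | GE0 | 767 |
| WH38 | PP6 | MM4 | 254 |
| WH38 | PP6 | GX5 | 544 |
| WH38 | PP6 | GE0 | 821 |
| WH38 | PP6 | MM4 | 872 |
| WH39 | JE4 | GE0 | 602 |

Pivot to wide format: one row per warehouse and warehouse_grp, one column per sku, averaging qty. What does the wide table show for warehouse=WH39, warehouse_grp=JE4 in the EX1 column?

318.80

Rows with warehouse=WH39, warehouse_grp=JE4 and sku=EX1: qty values are 25, 177, 273, 687, 432.
(25 + 177 + 273 + 687 + 432) / 5 = 318.80.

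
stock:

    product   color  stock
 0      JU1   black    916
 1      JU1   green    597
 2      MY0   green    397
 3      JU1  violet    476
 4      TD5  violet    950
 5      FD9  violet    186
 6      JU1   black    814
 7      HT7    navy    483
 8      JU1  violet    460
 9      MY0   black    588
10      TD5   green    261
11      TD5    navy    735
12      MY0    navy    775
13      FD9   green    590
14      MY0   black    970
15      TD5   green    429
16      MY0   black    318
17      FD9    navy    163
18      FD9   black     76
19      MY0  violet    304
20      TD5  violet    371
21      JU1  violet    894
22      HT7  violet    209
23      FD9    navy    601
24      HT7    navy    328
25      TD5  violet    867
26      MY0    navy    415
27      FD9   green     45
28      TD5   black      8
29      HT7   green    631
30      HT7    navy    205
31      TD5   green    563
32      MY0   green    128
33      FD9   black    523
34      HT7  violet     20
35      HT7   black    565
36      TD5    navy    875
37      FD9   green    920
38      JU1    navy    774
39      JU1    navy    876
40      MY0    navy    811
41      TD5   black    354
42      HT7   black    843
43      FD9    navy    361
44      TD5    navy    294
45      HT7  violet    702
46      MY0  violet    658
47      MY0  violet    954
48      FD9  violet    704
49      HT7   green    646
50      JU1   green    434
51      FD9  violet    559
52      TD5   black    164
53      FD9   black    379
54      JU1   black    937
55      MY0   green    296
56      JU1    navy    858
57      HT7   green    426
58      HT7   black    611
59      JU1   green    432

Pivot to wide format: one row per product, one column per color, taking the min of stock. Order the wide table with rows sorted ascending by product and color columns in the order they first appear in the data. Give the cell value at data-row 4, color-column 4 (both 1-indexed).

415

With rows sorted ascending by product, row 4 is product=MY0. color columns in first-appearance order: black, green, violet, navy; column 4 is navy.
Long rows with product=MY0, color=navy: min(775, 415, 811) = 415.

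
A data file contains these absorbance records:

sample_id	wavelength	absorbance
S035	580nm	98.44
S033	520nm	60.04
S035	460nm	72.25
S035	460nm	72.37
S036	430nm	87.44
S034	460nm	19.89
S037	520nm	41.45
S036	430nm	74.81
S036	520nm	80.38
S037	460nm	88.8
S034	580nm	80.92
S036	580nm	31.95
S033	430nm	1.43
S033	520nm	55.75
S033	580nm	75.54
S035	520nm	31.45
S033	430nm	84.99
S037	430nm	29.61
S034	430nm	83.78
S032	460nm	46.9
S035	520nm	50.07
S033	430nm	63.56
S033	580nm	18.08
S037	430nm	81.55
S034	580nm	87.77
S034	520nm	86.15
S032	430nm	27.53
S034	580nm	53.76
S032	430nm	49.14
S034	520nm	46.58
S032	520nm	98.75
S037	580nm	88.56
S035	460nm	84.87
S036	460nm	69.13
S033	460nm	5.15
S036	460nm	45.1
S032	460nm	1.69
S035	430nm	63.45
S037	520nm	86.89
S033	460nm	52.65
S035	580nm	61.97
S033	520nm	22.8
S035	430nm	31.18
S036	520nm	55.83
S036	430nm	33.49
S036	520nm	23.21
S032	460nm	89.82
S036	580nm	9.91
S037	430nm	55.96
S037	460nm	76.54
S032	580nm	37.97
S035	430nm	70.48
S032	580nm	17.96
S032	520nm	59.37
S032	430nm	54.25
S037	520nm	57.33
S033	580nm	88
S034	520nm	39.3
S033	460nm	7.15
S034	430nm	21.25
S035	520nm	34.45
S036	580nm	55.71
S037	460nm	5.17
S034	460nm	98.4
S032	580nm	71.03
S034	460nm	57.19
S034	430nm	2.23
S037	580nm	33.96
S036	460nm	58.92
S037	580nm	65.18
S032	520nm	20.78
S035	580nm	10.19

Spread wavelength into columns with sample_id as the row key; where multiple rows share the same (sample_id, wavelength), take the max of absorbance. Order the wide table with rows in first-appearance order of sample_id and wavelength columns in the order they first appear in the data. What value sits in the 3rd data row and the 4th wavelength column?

With rows in first-appearance order of sample_id, row 3 is sample_id=S036. wavelength columns in first-appearance order: 580nm, 520nm, 460nm, 430nm; column 4 is 430nm.
Long rows with sample_id=S036, wavelength=430nm: max(87.44, 74.81, 33.49) = 87.44.

87.44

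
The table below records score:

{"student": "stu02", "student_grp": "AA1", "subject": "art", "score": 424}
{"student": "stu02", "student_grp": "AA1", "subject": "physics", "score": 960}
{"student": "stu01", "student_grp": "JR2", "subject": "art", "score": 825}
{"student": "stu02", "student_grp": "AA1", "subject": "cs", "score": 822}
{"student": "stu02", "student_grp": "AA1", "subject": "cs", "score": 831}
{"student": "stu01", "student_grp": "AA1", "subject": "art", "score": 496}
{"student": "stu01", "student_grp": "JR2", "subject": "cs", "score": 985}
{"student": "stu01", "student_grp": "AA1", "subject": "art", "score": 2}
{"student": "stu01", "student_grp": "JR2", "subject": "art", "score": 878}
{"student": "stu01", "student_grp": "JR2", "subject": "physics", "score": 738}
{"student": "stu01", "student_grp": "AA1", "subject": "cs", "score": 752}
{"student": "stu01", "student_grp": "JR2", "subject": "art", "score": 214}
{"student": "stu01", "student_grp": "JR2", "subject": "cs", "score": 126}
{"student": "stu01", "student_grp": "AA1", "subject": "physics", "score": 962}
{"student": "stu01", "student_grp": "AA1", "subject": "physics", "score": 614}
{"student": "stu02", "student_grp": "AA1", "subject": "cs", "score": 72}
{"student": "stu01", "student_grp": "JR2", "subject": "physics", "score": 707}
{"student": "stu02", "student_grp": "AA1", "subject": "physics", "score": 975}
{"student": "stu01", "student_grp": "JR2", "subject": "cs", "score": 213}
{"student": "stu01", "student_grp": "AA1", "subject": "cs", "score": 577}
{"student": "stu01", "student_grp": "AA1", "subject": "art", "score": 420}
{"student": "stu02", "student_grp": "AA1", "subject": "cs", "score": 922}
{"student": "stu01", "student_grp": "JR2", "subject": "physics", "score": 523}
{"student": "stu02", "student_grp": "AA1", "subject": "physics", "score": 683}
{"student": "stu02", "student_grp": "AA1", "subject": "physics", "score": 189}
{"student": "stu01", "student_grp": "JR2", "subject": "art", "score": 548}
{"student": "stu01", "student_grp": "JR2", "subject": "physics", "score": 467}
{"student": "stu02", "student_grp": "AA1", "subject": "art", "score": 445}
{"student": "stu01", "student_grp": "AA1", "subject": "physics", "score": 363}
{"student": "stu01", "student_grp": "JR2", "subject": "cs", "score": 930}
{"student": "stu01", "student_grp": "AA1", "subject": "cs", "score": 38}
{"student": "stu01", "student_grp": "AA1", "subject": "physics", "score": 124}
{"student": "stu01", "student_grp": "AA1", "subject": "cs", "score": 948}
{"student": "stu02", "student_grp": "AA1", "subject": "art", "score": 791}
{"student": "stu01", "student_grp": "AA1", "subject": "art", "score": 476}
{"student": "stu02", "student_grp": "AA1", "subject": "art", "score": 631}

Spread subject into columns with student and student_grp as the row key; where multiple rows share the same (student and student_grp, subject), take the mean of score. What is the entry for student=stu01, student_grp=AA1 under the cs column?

Rows with student=stu01, student_grp=AA1 and subject=cs: score values are 752, 577, 38, 948.
(752 + 577 + 38 + 948) / 4 = 578.75.

578.75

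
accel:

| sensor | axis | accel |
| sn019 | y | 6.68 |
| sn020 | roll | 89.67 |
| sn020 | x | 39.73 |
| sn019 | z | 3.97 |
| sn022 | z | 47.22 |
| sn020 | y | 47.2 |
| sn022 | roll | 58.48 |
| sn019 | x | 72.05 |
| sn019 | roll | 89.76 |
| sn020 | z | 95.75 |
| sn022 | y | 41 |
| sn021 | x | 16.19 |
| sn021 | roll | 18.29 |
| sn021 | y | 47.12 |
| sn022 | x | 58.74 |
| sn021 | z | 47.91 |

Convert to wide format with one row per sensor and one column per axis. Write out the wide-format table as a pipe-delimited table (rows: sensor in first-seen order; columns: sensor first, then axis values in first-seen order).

Columns: sensor plus the 4 distinct axis values (y, roll, x, z).
For example, row sn019 column y takes accel=6.68 from the long row (sn019, y).

| sensor | y | roll | x | z |
| sn019 | 6.68 | 89.76 | 72.05 | 3.97 |
| sn020 | 47.2 | 89.67 | 39.73 | 95.75 |
| sn022 | 41 | 58.48 | 58.74 | 47.22 |
| sn021 | 47.12 | 18.29 | 16.19 | 47.91 |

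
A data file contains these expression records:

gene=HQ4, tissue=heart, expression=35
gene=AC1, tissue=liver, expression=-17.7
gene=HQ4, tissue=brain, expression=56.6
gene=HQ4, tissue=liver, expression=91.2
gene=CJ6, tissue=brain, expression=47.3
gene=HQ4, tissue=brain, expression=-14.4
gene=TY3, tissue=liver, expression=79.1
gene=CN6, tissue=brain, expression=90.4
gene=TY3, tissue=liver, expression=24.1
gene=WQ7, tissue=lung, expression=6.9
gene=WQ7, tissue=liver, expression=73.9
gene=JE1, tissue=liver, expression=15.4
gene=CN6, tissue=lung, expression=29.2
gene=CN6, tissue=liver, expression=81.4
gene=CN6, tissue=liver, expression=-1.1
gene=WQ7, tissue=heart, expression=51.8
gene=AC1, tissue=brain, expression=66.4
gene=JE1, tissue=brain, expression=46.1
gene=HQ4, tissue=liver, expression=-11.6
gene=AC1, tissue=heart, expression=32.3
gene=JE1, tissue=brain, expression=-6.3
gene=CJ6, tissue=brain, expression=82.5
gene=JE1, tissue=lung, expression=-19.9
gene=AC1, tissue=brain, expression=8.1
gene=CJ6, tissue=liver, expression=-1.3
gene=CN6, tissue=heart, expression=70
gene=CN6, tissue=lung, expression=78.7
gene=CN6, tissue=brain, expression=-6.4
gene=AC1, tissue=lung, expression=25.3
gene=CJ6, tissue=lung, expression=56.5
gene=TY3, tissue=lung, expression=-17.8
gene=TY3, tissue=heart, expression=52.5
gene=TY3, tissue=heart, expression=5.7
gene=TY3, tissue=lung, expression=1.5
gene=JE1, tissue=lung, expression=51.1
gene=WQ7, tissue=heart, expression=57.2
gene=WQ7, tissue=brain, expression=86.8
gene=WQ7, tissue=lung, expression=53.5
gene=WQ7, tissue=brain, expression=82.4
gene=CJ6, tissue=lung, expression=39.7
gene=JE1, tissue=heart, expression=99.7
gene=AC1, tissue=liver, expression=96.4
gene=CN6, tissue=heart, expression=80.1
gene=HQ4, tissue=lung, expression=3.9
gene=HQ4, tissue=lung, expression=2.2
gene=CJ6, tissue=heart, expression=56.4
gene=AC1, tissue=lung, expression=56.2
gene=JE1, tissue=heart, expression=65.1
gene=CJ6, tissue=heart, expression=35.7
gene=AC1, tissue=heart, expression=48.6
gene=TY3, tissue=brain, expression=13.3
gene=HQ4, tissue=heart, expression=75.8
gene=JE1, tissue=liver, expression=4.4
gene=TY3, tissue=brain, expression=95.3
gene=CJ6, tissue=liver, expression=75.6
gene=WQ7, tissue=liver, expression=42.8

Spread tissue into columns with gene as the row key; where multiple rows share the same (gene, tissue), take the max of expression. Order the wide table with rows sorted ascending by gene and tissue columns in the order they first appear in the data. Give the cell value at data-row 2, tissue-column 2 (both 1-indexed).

With rows sorted ascending by gene, row 2 is gene=CJ6. tissue columns in first-appearance order: heart, liver, brain, lung; column 2 is liver.
Long rows with gene=CJ6, tissue=liver: max(-1.3, 75.6) = 75.6.

75.6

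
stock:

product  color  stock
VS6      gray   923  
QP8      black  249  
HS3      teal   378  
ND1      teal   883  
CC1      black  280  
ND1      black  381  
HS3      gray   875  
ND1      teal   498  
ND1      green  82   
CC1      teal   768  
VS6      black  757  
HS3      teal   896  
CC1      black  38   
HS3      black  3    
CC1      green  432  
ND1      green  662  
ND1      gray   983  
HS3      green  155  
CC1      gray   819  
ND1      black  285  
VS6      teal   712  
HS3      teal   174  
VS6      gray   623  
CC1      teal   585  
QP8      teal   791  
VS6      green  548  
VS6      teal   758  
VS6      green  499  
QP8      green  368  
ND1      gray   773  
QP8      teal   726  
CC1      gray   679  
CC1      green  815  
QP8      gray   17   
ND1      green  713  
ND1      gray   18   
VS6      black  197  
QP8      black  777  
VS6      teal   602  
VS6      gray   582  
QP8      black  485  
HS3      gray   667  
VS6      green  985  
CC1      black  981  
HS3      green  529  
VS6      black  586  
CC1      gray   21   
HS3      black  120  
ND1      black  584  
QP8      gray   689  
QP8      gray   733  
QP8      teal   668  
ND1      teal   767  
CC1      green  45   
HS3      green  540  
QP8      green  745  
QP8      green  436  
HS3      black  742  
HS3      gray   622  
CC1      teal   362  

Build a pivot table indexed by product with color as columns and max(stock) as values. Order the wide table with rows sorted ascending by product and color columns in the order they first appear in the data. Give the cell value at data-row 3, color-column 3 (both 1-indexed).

883

With rows sorted ascending by product, row 3 is product=ND1. color columns in first-appearance order: gray, black, teal, green; column 3 is teal.
Long rows with product=ND1, color=teal: max(883, 498, 767) = 883.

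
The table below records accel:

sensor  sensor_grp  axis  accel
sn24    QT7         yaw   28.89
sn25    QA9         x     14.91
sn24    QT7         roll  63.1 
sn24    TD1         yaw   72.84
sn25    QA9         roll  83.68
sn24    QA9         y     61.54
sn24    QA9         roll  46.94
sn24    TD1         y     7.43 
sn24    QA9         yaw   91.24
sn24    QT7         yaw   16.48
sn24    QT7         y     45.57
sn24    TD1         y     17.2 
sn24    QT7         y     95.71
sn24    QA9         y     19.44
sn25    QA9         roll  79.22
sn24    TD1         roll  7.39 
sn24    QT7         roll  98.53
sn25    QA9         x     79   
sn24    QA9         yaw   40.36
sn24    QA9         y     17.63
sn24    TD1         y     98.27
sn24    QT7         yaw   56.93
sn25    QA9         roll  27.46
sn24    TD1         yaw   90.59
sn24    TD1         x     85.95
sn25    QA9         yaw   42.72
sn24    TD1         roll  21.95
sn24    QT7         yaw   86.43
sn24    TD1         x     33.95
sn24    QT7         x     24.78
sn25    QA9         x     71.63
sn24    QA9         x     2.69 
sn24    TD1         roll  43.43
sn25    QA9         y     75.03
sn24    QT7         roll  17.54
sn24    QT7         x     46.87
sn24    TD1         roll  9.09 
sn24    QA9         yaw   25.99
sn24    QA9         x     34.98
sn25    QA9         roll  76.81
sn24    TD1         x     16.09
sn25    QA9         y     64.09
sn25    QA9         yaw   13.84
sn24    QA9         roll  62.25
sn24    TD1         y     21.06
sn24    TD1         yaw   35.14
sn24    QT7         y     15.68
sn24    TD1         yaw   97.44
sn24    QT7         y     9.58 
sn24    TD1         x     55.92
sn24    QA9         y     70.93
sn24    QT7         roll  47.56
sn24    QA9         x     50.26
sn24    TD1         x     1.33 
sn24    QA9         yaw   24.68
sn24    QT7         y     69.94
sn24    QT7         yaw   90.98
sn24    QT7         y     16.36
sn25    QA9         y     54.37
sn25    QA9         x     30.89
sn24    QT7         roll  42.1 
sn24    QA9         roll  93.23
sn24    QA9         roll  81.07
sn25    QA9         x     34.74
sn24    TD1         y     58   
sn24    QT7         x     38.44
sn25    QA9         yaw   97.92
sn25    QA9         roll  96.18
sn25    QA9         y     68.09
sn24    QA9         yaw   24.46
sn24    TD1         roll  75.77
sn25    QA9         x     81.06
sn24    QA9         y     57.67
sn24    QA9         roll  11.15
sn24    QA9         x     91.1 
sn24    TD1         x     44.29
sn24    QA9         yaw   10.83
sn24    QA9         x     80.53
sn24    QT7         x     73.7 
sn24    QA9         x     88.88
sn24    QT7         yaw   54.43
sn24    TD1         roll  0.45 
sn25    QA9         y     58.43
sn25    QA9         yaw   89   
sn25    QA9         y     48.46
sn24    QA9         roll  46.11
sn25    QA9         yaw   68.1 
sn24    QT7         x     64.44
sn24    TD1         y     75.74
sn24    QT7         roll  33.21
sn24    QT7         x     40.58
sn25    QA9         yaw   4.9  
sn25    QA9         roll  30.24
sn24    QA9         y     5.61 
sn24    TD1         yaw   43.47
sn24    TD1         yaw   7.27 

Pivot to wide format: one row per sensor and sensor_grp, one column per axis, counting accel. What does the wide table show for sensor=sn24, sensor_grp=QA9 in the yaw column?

Rows with sensor=sn24, sensor_grp=QA9 and axis=yaw: accel values are 91.24, 40.36, 25.99, 24.68, 24.46, 10.83.
6 rows match — count = 6.

6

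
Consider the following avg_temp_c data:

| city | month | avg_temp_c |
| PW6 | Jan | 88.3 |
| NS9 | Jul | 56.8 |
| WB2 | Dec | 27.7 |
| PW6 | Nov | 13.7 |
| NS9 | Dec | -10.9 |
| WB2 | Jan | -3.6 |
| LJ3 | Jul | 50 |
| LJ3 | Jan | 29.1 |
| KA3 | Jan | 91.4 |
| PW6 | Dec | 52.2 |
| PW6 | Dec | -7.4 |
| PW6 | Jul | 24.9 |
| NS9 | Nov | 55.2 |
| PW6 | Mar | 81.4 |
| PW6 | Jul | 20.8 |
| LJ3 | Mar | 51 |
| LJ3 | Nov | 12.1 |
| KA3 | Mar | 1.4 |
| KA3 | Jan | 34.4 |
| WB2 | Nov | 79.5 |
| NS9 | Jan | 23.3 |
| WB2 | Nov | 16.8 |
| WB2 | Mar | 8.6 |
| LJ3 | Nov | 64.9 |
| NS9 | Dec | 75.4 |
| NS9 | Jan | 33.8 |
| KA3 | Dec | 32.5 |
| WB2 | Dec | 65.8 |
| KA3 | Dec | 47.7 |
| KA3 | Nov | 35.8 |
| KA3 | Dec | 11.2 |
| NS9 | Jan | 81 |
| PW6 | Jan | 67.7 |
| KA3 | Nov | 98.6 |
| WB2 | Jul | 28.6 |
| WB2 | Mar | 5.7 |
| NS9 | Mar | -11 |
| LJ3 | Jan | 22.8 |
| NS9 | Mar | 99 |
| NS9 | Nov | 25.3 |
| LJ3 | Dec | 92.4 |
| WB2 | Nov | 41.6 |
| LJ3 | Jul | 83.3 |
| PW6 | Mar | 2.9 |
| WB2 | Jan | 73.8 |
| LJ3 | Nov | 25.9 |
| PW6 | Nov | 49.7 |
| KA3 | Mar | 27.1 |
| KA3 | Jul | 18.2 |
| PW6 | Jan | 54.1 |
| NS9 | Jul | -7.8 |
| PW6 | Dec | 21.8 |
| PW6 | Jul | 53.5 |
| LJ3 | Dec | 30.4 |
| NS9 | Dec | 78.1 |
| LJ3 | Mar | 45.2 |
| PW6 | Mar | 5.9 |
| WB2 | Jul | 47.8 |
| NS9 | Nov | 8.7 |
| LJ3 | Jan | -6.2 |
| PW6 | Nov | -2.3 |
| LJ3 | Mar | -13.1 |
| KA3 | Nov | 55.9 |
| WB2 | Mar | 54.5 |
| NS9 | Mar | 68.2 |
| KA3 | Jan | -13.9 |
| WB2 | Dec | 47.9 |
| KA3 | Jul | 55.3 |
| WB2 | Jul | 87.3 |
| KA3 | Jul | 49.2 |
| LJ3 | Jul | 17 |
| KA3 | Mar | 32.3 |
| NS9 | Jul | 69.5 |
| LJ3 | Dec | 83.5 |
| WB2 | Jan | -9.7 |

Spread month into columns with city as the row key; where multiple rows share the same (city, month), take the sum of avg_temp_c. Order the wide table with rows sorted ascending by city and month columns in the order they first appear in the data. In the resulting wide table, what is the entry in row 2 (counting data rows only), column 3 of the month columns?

With rows sorted ascending by city, row 2 is city=LJ3. month columns in first-appearance order: Jan, Jul, Dec, Nov, Mar; column 3 is Dec.
Long rows with city=LJ3, month=Dec: 92.4 + 30.4 + 83.5 = 206.3.

206.3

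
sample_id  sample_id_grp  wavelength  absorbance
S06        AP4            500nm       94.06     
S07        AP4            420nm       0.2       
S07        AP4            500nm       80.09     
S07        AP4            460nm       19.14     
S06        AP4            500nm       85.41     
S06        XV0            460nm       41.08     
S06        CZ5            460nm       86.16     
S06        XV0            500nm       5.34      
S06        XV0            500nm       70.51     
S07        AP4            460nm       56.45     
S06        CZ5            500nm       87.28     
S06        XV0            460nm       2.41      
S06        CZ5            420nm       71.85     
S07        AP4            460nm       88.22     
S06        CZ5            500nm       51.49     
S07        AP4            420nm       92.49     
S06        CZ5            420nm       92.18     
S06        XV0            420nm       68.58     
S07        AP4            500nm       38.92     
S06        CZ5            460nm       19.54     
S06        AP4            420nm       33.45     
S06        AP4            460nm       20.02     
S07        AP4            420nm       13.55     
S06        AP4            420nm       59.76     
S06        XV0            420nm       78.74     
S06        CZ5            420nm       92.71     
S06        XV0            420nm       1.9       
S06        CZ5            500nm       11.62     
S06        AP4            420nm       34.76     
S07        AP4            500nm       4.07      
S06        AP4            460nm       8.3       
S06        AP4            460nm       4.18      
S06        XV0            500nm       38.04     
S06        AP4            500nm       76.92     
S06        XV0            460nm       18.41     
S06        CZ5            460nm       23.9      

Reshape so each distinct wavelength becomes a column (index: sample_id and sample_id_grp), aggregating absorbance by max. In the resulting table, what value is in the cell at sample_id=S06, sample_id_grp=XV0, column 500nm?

70.51

Rows with sample_id=S06, sample_id_grp=XV0 and wavelength=500nm: absorbance values are 5.34, 70.51, 38.04.
max(5.34, 70.51, 38.04) = 70.51.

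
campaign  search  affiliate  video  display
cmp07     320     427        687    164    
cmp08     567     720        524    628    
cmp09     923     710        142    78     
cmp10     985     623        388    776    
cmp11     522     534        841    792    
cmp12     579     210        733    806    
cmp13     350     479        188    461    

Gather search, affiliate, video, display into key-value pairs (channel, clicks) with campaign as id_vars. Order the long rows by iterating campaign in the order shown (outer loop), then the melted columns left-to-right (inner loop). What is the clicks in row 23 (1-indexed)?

733

28 rows total (7 × 4). Row 23: index ⌊(23-1)/4⌋ = 5 into campaign → cmp12; (23-1) mod 4 = 2 into the melted columns → video.
So row 23 is (cmp12, video, 733); clicks = 733.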